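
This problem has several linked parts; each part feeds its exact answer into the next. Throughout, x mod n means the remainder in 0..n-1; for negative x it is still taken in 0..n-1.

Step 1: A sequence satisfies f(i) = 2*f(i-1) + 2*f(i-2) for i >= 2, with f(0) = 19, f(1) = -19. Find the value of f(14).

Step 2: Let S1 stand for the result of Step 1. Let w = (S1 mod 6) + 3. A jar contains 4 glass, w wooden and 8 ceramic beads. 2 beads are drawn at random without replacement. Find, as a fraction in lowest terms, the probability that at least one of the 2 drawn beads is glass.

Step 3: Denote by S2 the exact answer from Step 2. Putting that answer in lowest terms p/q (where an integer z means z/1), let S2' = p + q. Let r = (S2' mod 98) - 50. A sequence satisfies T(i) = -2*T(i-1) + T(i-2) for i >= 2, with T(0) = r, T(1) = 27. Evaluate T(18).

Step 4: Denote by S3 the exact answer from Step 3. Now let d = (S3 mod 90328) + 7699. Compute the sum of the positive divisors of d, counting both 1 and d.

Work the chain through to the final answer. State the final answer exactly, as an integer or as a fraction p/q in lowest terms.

Step 1: f(2) = 2*(-19) + 2*(19) = 0; iterating: f(2)=0, f(3)=-38, f(4)=-76, f(5)=-228, f(6)=-608, f(7)=-1672, f(8)=-4560, f(9)=-12464, f(10)=-34048, f(11)=-93024, f(12)=-254144, f(13)=-694336, f(14)=-1896960; answer -1896960
Step 2: S1 = -1896960; w = 3; total draws C(15,2) = 105; complement C(11,2) = 55; favorable 105 - 55 = 50; P = 10/21; answer 10/21
Step 3: S2 = 10/21; threaded value p + q = 31; r = -19; T(2) = -2*(27) + 1*(-19) = -73; iterating: T(2)=-73, T(3)=173, T(4)=-419, T(5)=1011, T(6)=-2441, T(7)=5893, T(8)=-14227, T(9)=34347, T(10)=-82921, T(11)=200189, T(12)=-483299, T(13)=1166787, T(14)=-2816873, T(15)=6800533, T(16)=-16417939, T(17)=39636411, T(18)=-95690761; answer -95690761
Step 4: S3 = -95690761; d = 64618; 64618 = 2 * 32309; sigma = (1 + 2) * (1 + 32309) = 3 * 32310 = 96930; answer 96930

96930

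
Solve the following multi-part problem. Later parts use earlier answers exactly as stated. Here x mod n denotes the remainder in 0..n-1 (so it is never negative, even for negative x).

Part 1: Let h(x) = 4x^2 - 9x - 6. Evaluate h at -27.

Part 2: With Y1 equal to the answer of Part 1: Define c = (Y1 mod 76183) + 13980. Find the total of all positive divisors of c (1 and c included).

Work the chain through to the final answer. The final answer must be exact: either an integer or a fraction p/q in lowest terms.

22848

Part 1: 4*(-27)^2 - 9*(-27)^1 - 6 = (2916) + (243) + (-6) = 3153; answer 3153
Part 2: Y1 = 3153; c = 17133; 17133 = 3 * 5711; sigma = (1 + 3) * (1 + 5711) = 4 * 5712 = 22848; answer 22848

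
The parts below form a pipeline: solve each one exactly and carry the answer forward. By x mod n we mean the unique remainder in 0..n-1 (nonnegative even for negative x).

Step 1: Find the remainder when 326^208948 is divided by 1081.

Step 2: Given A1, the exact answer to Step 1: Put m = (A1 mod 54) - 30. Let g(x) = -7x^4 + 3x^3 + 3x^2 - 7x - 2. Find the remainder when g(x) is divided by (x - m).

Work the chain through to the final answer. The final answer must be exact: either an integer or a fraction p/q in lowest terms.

Step 1: squarings mod 1081: 326^1=326, 326^2=338, 326^4=739, 326^8=216, 326^16=173, 326^32=742, 326^64=335, 326^128=882, 326^256=685, 326^512=71, 326^1024=717, 326^2048=614, 326^4096=808, 326^8192=1021, 326^16384=357, 326^32768=972, 326^65536=1071, 326^131072=100; 326^208948 = 326^4 * 326^16 * 326^32 * 326^4096 * 326^8192 * 326^65536 * 326^131072 = 455 (mod 1081); answer 455
Step 2: A1 = 455; m = -7; remainder = value at the root: -7*(-7)^4 + 3*(-7)^3 + 3*(-7)^2 - 7*(-7)^1 - 2 = (-16807) + (-1029) + (147) + (49) + (-2) = -17642; answer -17642

-17642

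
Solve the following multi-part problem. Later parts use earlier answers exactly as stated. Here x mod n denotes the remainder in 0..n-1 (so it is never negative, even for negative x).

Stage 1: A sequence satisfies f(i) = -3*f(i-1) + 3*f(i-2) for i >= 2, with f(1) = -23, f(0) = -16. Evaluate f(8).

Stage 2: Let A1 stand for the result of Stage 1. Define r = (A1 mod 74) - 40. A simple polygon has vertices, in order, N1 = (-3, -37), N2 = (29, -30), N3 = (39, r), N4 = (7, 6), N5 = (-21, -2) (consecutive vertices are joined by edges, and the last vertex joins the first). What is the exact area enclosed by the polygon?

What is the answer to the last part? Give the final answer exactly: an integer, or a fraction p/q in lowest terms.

1670

Stage 1: f(2) = -3*(-23) + 3*(-16) = 21; iterating: f(2)=21, f(3)=-132, f(4)=459, f(5)=-1773, f(6)=6696, f(7)=-25407, f(8)=96309; answer 96309
Stage 2: A1 = 96309; r = -5; cross terms: (-3*-30 - 29*-37)=1163, (29*-5 - 39*-30)=1025, (39*6 - 7*-5)=269, (7*-2 - -21*6)=112, (-21*-37 - -3*-2)=771; twice the area = |3340| = 3340; area = 1670; answer 1670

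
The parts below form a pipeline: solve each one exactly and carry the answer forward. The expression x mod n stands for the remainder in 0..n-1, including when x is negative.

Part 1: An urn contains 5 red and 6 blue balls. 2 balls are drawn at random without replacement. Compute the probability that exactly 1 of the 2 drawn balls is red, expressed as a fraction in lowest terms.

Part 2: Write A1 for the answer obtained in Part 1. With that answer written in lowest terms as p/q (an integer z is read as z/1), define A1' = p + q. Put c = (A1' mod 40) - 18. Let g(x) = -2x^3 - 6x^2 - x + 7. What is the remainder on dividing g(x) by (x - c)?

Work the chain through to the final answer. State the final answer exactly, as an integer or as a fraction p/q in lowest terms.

Part 1: total draws C(11,2) = 55; favorable C(5,1)*C(6,1) = 30; P = 6/11; answer 6/11
Part 2: A1 = 6/11; threaded value p + q = 17; c = -1; remainder = value at the root: -2*(-1)^3 - 6*(-1)^2 - 1*(-1)^1 + 7 = (2) + (-6) + (1) + (7) = 4; answer 4

4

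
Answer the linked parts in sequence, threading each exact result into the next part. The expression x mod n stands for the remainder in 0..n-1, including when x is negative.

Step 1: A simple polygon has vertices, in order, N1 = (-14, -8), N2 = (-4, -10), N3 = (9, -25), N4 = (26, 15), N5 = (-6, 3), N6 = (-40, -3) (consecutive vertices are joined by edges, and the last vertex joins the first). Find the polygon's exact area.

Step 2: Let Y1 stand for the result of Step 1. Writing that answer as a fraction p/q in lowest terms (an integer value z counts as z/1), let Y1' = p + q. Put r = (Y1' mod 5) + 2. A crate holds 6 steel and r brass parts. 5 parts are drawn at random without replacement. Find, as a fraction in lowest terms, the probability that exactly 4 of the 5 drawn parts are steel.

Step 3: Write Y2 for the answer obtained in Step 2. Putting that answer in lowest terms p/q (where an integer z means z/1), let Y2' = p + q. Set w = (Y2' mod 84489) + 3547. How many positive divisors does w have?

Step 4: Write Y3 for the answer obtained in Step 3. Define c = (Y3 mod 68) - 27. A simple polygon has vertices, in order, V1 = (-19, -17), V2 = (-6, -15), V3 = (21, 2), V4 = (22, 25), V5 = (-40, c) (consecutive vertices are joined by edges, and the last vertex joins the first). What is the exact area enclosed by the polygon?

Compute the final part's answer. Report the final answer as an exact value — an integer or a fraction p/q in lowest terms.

Step 1: cross terms: (-14*-10 - -4*-8)=108, (-4*-25 - 9*-10)=190, (9*15 - 26*-25)=785, (26*3 - -6*15)=168, (-6*-3 - -40*3)=138, (-40*-8 - -14*-3)=278; twice the area = |1667| = 1667; area = 1667/2; answer 1667/2
Step 2: Y1 = 1667/2; threaded value p + q = 1669; r = 6; total draws C(12,5) = 792; favorable C(6,4)*C(6,1) = 90; P = 5/44; answer 5/44
Step 3: Y2 = 5/44; threaded value p + q = 49; w = 3596; 3596 = 2^2 * 29 * 31; number of divisors = (2+1) * (1+1) * (1+1) = 12; answer 12
Step 4: Y3 = 12; c = -15; cross terms: (-19*-15 - -6*-17)=183, (-6*2 - 21*-15)=303, (21*25 - 22*2)=481, (22*-15 - -40*25)=670, (-40*-17 - -19*-15)=395; twice the area = |2032| = 2032; area = 1016; answer 1016

1016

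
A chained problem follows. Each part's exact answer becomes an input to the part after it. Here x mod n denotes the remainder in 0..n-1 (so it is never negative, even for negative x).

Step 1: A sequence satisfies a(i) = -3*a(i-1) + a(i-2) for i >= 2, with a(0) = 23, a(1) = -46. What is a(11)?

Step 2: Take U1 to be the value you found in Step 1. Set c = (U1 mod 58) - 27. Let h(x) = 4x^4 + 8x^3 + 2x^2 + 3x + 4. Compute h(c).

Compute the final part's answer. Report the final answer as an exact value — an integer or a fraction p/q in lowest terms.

1023246

Step 1: a(2) = -3*(-46) + 1*(23) = 161; iterating: a(2)=161, a(3)=-529, a(4)=1748, a(5)=-5773, a(6)=19067, a(7)=-62974, a(8)=207989, a(9)=-686941, a(10)=2268812, a(11)=-7493377; answer -7493377
Step 2: U1 = -7493377; c = 22; 4*(22)^4 + 8*(22)^3 + 2*(22)^2 + 3*(22)^1 + 4 = (937024) + (85184) + (968) + (66) + (4) = 1023246; answer 1023246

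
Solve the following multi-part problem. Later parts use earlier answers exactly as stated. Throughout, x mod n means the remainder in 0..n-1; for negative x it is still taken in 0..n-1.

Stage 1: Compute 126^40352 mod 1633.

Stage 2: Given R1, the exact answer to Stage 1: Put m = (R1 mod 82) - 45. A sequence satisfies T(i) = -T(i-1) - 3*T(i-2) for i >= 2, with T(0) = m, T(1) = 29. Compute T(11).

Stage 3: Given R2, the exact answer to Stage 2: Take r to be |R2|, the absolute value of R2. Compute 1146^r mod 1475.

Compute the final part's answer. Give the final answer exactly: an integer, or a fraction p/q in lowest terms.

71

Stage 1: squarings mod 1633: 126^1=126, 126^2=1179, 126^4=358, 126^8=790, 126^16=294, 126^32=1520, 126^64=1338, 126^128=476, 126^256=1222, 126^512=722, 126^1024=357, 126^2048=75, 126^4096=726, 126^8192=1250, 126^16384=1352, 126^32768=577; 126^40352 = 126^32 * 126^128 * 126^256 * 126^1024 * 126^2048 * 126^4096 * 126^32768 = 1094 (mod 1633); answer 1094
Stage 2: R1 = 1094; m = -17; T(2) = -1*(29) - 3*(-17) = 22; iterating: T(2)=22, T(3)=-109, T(4)=43, T(5)=284, T(6)=-413, T(7)=-439, T(8)=1678, T(9)=-361, T(10)=-4673, T(11)=5756; answer 5756
Stage 3: R2 = 5756; r = 5756; squarings mod 1475: 1146^1=1146, 1146^2=566, 1146^4=281, 1146^8=786, 1146^16=1246, 1146^32=816, 1146^64=631, 1146^128=1386, 1146^256=546, 1146^512=166, 1146^1024=1006, 1146^2048=186, 1146^4096=671; 1146^5756 = 1146^4 * 1146^8 * 1146^16 * 1146^32 * 1146^64 * 1146^512 * 1146^1024 * 1146^4096 = 71 (mod 1475); answer 71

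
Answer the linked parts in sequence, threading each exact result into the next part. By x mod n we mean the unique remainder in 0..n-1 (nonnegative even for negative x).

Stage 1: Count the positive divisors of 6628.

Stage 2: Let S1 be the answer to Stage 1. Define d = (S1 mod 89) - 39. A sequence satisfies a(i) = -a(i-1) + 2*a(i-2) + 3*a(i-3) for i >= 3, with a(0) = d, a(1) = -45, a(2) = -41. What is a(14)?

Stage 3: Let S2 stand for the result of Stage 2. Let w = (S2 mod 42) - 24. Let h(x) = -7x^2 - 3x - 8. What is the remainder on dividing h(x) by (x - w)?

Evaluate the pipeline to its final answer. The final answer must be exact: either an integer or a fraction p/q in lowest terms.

-3642

Stage 1: 6628 = 2^2 * 1657; number of divisors = (2+1) * (1+1) = 6; answer 6
Stage 2: S1 = 6; d = -33; a(3) = -1*(-41) + 2*(-45) + 3*(-33) = -148; iterating: a(3)=-148, a(4)=-69, a(5)=-350, a(6)=-232, a(7)=-675, a(8)=-839, a(9)=-1207, a(10)=-2496, a(11)=-2435, a(12)=-6178, a(13)=-6180, a(14)=-13481; answer -13481
Stage 3: S2 = -13481; w = -23; remainder = value at the root: -7*(-23)^2 - 3*(-23)^1 - 8 = (-3703) + (69) + (-8) = -3642; answer -3642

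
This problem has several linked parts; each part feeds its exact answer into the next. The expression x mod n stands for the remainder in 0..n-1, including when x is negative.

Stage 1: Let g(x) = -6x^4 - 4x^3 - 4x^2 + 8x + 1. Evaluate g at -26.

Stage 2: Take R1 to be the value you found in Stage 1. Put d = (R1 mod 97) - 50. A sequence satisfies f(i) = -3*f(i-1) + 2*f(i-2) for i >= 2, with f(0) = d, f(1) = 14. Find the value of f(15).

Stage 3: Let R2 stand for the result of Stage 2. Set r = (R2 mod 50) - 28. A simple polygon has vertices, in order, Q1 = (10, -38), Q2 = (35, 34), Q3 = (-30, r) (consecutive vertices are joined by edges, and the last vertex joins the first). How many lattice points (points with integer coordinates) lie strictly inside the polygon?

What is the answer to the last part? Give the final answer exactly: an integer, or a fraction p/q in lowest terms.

Stage 1: -6*(-26)^4 - 4*(-26)^3 - 4*(-26)^2 + 8*(-26)^1 + 1 = (-2741856) + (70304) + (-2704) + (-208) + (1) = -2674463; answer -2674463
Stage 2: R1 = -2674463; d = -29; f(2) = -3*(14) + 2*(-29) = -100; iterating: f(2)=-100, f(3)=328, f(4)=-1184, f(5)=4208, f(6)=-14992, f(7)=53392, f(8)=-190160, f(9)=677264, f(10)=-2412112, f(11)=8590864, f(12)=-30596816, f(13)=108972176, f(14)=-388110160, f(15)=1382274832; answer 1382274832
Stage 3: R2 = 1382274832; r = 4; cross terms: (10*34 - 35*-38)=1670, (35*4 - -30*34)=1160, (-30*-38 - 10*4)=1100; twice the area = |3930| = 3930; area = 1965; boundary points = 1 + 5 + 2 = 8; strictly interior points = area - boundary/2 + 1 = 1962; answer 1962

1962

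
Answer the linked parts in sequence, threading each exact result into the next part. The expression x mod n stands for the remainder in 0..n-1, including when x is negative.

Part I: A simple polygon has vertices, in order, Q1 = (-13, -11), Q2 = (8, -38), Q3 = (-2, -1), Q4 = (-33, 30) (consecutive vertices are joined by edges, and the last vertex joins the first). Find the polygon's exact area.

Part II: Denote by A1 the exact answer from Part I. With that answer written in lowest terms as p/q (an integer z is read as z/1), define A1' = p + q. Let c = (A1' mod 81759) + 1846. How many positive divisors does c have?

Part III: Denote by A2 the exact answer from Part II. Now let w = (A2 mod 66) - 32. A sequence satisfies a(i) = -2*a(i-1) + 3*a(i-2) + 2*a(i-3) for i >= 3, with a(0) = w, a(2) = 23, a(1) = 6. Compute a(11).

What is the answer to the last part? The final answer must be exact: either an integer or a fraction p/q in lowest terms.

Part I: cross terms: (-13*-38 - 8*-11)=582, (8*-1 - -2*-38)=-84, (-2*30 - -33*-1)=-93, (-33*-11 - -13*30)=753; twice the area = |1158| = 1158; area = 579; answer 579
Part II: A1 = 579; threaded value p + q = 580; c = 2426; 2426 = 2 * 1213; number of divisors = (1+1) * (1+1) = 4; answer 4
Part III: A2 = 4; w = -28; a(3) = -2*(23) + 3*(6) + 2*(-28) = -84; iterating: a(3)=-84, a(4)=249, a(5)=-704, a(6)=1987, a(7)=-5588, a(8)=15729, a(9)=-44248, a(10)=124507, a(11)=-350300; answer -350300

-350300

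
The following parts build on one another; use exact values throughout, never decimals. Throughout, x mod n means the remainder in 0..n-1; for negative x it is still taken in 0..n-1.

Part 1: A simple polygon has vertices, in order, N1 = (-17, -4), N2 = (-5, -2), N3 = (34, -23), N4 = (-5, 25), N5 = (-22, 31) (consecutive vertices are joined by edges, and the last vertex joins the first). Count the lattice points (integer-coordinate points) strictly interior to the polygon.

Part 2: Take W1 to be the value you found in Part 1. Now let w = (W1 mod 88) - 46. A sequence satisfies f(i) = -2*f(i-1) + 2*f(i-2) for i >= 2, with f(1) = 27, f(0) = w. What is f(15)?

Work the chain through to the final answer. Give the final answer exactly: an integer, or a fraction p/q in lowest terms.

-1577856

Part 1: cross terms: (-17*-2 - -5*-4)=14, (-5*-23 - 34*-2)=183, (34*25 - -5*-23)=735, (-5*31 - -22*25)=395, (-22*-4 - -17*31)=615; twice the area = |1942| = 1942; area = 971; boundary points = 2 + 3 + 3 + 1 + 5 = 14; strictly interior points = area - boundary/2 + 1 = 965; answer 965
Part 2: W1 = 965; w = 39; f(2) = -2*(27) + 2*(39) = 24; iterating: f(2)=24, f(3)=6, f(4)=36, f(5)=-60, f(6)=192, f(7)=-504, f(8)=1392, f(9)=-3792, f(10)=10368, f(11)=-28320, f(12)=77376, f(13)=-211392, f(14)=577536, f(15)=-1577856; answer -1577856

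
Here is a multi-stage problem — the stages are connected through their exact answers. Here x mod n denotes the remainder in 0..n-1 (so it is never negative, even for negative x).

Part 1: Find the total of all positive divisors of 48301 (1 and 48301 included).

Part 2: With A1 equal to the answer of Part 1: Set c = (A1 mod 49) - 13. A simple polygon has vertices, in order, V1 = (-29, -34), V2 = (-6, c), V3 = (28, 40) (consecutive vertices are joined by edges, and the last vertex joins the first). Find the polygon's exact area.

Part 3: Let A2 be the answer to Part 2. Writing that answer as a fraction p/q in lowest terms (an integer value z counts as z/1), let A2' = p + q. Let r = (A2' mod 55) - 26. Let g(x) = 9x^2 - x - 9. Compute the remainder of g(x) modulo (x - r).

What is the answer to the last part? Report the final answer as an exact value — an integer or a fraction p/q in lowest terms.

1

Part 1: 48301 = 11 * 4391; sigma = (1 + 11) * (1 + 4391) = 12 * 4392 = 52704; answer 52704
Part 2: A1 = 52704; c = 16; cross terms: (-29*16 - -6*-34)=-668, (-6*40 - 28*16)=-688, (28*-34 - -29*40)=208; twice the area = |-1148| = 1148; area = 574; answer 574
Part 3: A2 = 574; threaded value p + q = 575; r = -1; remainder = value at the root: 9*(-1)^2 - 1*(-1)^1 - 9 = (9) + (1) + (-9) = 1; answer 1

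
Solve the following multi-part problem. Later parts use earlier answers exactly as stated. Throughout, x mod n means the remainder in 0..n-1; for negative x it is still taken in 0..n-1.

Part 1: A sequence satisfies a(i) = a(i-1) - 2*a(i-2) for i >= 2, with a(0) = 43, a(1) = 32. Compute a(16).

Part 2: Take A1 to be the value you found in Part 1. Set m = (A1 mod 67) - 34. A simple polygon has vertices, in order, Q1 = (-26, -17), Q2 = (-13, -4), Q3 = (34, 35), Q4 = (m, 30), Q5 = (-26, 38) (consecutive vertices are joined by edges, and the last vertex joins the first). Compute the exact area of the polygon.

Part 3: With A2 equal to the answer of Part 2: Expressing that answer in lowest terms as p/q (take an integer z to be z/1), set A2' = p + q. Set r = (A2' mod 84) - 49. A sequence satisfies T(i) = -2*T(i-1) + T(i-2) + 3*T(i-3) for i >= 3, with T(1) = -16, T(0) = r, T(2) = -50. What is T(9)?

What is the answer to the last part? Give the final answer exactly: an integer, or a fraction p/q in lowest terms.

6818

Part 1: a(2) = 1*(32) - 2*(43) = -54; iterating: a(2)=-54, a(3)=-118, a(4)=-10, a(5)=226, a(6)=246, a(7)=-206, a(8)=-698, a(9)=-286, a(10)=1110, a(11)=1682, a(12)=-538, a(13)=-3902, a(14)=-2826, a(15)=4978, a(16)=10630; answer 10630
Part 2: A1 = 10630; m = 10; cross terms: (-26*-4 - -13*-17)=-117, (-13*35 - 34*-4)=-319, (34*30 - 10*35)=670, (10*38 - -26*30)=1160, (-26*-17 - -26*38)=1430; twice the area = |2824| = 2824; area = 1412; answer 1412
Part 3: A2 = 1412; threaded value p + q = 1413; r = 20; T(3) = -2*(-50) + 1*(-16) + 3*(20) = 144; iterating: T(3)=144, T(4)=-386, T(5)=766, T(6)=-1486, T(7)=2580, T(8)=-4348, T(9)=6818; answer 6818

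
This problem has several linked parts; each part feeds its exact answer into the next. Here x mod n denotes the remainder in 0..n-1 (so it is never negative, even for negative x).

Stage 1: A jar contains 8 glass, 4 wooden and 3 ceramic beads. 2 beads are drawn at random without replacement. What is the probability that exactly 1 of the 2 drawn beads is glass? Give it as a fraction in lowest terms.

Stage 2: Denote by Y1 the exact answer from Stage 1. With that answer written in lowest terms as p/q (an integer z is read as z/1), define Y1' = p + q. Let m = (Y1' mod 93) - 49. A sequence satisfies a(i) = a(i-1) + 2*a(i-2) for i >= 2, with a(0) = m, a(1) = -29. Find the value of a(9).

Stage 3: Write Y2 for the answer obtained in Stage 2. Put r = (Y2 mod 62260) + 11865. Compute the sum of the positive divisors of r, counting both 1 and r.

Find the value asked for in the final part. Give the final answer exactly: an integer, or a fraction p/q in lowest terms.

158400

Stage 1: total draws C(15,2) = 105; favorable C(8,1)*C(7,1) = 56; P = 8/15; answer 8/15
Stage 2: Y1 = 8/15; threaded value p + q = 23; m = -26; a(2) = 1*(-29) + 2*(-26) = -81; iterating: a(2)=-81, a(3)=-139, a(4)=-301, a(5)=-579, a(6)=-1181, a(7)=-2339, a(8)=-4701, a(9)=-9379; answer -9379
Stage 3: Y2 = -9379; r = 64746; 64746 = 2 * 3^3 * 11 * 109; sigma = (1 + 2) * (1 + 3 + 9 + 27) * (1 + 11) * (1 + 109) = 3 * 40 * 12 * 110 = 158400; answer 158400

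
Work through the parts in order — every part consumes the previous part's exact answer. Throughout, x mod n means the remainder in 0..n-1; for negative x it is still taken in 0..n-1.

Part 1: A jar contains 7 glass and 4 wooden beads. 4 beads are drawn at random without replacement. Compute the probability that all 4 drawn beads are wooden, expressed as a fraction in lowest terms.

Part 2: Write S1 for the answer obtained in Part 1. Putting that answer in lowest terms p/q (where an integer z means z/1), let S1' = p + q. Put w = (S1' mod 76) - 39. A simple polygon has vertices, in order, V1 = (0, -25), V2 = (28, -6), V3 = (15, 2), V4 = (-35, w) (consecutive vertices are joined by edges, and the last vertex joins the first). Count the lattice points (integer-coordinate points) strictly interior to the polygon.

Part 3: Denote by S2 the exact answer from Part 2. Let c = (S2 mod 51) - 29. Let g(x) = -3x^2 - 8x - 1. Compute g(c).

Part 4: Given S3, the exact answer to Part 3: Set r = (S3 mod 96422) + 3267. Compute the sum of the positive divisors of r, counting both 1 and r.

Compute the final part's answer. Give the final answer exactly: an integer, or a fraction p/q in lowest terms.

197904

Part 1: total draws C(11,4) = 330; favorable C(4,4) = 1; P = 1/330; answer 1/330
Part 2: S1 = 1/330; threaded value p + q = 331; w = -12; cross terms: (0*-6 - 28*-25)=700, (28*2 - 15*-6)=146, (15*-12 - -35*2)=-110, (-35*-25 - 0*-12)=875; twice the area = |1611| = 1611; area = 1611/2; boundary points = 1 + 1 + 2 + 1 = 5; strictly interior points = area - boundary/2 + 1 = 804; answer 804
Part 3: S2 = 804; c = 10; -3*(10)^2 - 8*(10)^1 - 1 = (-300) + (-80) + (-1) = -381; answer -381
Part 4: S3 = -381; r = 99308; 99308 = 2^2 * 11 * 37 * 61; sigma = (1 + 2 + 4) * (1 + 11) * (1 + 37) * (1 + 61) = 7 * 12 * 38 * 62 = 197904; answer 197904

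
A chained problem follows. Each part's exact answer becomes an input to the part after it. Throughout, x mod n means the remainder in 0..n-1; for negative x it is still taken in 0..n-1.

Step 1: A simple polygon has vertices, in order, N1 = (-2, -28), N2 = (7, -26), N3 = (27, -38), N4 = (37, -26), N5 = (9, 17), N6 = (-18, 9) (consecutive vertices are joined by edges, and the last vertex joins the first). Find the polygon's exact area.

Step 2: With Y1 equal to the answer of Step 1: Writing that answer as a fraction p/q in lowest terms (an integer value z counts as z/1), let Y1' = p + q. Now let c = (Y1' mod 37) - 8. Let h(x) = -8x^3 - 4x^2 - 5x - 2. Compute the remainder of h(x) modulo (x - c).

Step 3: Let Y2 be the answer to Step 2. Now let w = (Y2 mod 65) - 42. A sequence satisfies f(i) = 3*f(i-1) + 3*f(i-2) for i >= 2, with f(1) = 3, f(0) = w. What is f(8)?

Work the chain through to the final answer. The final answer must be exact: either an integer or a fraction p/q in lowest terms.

Step 1: cross terms: (-2*-26 - 7*-28)=248, (7*-38 - 27*-26)=436, (27*-26 - 37*-38)=704, (37*17 - 9*-26)=863, (9*9 - -18*17)=387, (-18*-28 - -2*9)=522; twice the area = |3160| = 3160; area = 1580; answer 1580
Step 2: Y1 = 1580; threaded value p + q = 1581; c = 19; remainder = value at the root: -8*(19)^3 - 4*(19)^2 - 5*(19)^1 - 2 = (-54872) + (-1444) + (-95) + (-2) = -56413; answer -56413
Step 3: Y2 = -56413; w = -35; f(2) = 3*(3) + 3*(-35) = -96; iterating: f(2)=-96, f(3)=-279, f(4)=-1125, f(5)=-4212, f(6)=-16011, f(7)=-60669, f(8)=-230040; answer -230040

-230040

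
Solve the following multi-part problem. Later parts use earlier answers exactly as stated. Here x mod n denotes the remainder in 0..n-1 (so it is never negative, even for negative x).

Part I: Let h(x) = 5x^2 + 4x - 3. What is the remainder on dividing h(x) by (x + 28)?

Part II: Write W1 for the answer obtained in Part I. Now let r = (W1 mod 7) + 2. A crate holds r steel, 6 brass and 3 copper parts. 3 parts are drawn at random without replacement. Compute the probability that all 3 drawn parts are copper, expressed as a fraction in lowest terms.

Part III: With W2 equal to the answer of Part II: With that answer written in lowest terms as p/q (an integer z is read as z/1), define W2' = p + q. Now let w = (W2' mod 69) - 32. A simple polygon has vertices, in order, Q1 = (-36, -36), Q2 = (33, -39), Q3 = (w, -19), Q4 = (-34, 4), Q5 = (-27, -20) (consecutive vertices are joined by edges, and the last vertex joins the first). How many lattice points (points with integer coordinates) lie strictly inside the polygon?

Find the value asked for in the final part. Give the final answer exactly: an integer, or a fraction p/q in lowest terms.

Part I: remainder = value at the root: 5*(-28)^2 + 4*(-28)^1 - 3 = (3920) + (-112) + (-3) = 3805; answer 3805
Part II: W1 = 3805; r = 6; total draws C(15,3) = 455; favorable C(3,3) = 1; P = 1/455; answer 1/455
Part III: W2 = 1/455; threaded value p + q = 456; w = 10; cross terms: (-36*-39 - 33*-36)=2592, (33*-19 - 10*-39)=-237, (10*4 - -34*-19)=-606, (-34*-20 - -27*4)=788, (-27*-36 - -36*-20)=252; twice the area = |2789| = 2789; area = 2789/2; boundary points = 3 + 1 + 1 + 1 + 1 = 7; strictly interior points = area - boundary/2 + 1 = 1392; answer 1392

1392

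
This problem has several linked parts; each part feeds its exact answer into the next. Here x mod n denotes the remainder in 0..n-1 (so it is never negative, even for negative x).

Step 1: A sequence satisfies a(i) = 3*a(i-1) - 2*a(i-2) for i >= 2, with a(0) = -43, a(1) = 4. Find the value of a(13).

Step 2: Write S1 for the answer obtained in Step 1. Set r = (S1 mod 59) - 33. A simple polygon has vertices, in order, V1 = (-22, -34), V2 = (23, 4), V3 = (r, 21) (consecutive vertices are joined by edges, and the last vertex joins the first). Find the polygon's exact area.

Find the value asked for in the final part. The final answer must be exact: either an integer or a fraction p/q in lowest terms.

2209/2

Step 1: a(2) = 3*(4) - 2*(-43) = 98; iterating: a(2)=98, a(3)=286, a(4)=662, a(5)=1414, a(6)=2918, a(7)=5926, a(8)=11942, a(9)=23974, a(10)=48038, a(11)=96166, a(12)=192422, a(13)=384934; answer 384934
Step 2: S1 = 384934; r = -15; cross terms: (-22*4 - 23*-34)=694, (23*21 - -15*4)=543, (-15*-34 - -22*21)=972; twice the area = |2209| = 2209; area = 2209/2; answer 2209/2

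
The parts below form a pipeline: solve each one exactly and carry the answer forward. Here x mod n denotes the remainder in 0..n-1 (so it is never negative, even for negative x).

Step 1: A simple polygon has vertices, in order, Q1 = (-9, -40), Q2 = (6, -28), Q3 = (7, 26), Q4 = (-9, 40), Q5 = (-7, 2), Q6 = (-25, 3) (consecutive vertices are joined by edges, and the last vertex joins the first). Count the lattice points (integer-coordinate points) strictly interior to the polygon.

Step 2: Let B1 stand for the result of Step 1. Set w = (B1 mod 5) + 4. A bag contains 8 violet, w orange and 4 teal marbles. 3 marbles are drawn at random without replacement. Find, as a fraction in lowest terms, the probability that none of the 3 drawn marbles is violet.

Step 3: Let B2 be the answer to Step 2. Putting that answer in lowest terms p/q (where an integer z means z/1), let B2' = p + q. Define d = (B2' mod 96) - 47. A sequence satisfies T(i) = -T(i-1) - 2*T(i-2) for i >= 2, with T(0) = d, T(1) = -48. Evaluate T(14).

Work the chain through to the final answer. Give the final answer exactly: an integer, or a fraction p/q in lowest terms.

Step 1: cross terms: (-9*-28 - 6*-40)=492, (6*26 - 7*-28)=352, (7*40 - -9*26)=514, (-9*2 - -7*40)=262, (-7*3 - -25*2)=29, (-25*-40 - -9*3)=1027; twice the area = |2676| = 2676; area = 1338; boundary points = 3 + 1 + 2 + 2 + 1 + 1 = 10; strictly interior points = area - boundary/2 + 1 = 1334; answer 1334
Step 2: B1 = 1334; w = 8; total draws C(20,3) = 1140; favorable C(12,3) = 220; P = 11/57; answer 11/57
Step 3: B2 = 11/57; threaded value p + q = 68; d = 21; T(2) = -1*(-48) - 2*(21) = 6; iterating: T(2)=6, T(3)=90, T(4)=-102, T(5)=-78, T(6)=282, T(7)=-126, T(8)=-438, T(9)=690, T(10)=186, T(11)=-1566, T(12)=1194, T(13)=1938, T(14)=-4326; answer -4326

-4326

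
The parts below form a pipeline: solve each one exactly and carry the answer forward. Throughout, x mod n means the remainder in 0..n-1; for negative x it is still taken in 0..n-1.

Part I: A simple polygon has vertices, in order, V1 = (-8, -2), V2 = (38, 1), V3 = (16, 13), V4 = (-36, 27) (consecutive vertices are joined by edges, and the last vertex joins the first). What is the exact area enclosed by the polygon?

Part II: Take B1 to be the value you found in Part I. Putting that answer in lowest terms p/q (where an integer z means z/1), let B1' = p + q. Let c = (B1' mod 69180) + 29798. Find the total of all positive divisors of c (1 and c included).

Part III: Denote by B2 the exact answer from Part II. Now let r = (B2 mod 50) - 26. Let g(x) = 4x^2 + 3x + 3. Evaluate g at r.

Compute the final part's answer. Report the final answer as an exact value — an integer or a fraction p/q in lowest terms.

Part I: cross terms: (-8*1 - 38*-2)=68, (38*13 - 16*1)=478, (16*27 - -36*13)=900, (-36*-2 - -8*27)=288; twice the area = |1734| = 1734; area = 867; answer 867
Part II: B1 = 867; threaded value p + q = 868; c = 30666; 30666 = 2 * 3 * 19 * 269; sigma = (1 + 2) * (1 + 3) * (1 + 19) * (1 + 269) = 3 * 4 * 20 * 270 = 64800; answer 64800
Part III: B2 = 64800; r = -26; 4*(-26)^2 + 3*(-26)^1 + 3 = (2704) + (-78) + (3) = 2629; answer 2629

2629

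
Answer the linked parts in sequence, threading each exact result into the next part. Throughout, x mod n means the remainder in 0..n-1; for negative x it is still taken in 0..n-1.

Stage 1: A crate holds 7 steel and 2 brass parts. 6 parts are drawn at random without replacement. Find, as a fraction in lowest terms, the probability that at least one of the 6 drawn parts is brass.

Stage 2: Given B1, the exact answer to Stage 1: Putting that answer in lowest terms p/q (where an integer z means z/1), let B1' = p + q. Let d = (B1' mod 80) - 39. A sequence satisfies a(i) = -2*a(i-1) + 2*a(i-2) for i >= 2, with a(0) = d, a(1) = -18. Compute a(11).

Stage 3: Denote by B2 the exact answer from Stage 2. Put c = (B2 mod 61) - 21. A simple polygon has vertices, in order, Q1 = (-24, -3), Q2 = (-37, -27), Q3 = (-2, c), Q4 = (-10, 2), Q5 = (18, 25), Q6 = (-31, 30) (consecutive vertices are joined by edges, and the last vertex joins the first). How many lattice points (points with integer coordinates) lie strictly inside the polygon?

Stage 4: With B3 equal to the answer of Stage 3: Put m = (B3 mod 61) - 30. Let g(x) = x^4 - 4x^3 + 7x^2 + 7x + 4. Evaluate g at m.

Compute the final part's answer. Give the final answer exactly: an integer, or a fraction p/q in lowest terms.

235041

Stage 1: total draws C(9,6) = 84; complement C(7,6) = 7; favorable 84 - 7 = 77; P = 11/12; answer 11/12
Stage 2: B1 = 11/12; threaded value p + q = 23; d = -16; a(2) = -2*(-18) + 2*(-16) = 4; iterating: a(2)=4, a(3)=-44, a(4)=96, a(5)=-280, a(6)=752, a(7)=-2064, a(8)=5632, a(9)=-15392, a(10)=42048, a(11)=-114880; answer -114880
Stage 3: B2 = -114880; c = 23; cross terms: (-24*-27 - -37*-3)=537, (-37*23 - -2*-27)=-905, (-2*2 - -10*23)=226, (-10*25 - 18*2)=-286, (18*30 - -31*25)=1315, (-31*-3 - -24*30)=813; twice the area = |1700| = 1700; area = 850; boundary points = 1 + 5 + 1 + 1 + 1 + 1 = 10; strictly interior points = area - boundary/2 + 1 = 846; answer 846
Stage 4: B3 = 846; m = 23; 1*(23)^4 - 4*(23)^3 + 7*(23)^2 + 7*(23)^1 + 4 = (279841) + (-48668) + (3703) + (161) + (4) = 235041; answer 235041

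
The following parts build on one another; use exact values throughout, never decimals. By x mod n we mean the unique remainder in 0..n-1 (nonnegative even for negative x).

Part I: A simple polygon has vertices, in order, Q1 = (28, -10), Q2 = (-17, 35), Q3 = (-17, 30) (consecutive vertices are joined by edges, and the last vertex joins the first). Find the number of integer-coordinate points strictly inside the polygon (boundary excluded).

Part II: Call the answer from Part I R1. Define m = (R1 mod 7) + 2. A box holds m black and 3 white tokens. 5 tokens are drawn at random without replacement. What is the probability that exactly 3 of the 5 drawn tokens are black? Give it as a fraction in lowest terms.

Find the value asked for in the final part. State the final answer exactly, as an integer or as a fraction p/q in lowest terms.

Part I: cross terms: (28*35 - -17*-10)=810, (-17*30 - -17*35)=85, (-17*-10 - 28*30)=-670; twice the area = |225| = 225; area = 225/2; boundary points = 45 + 5 + 5 = 55; strictly interior points = area - boundary/2 + 1 = 86; answer 86
Part II: R1 = 86; m = 4; total draws C(7,5) = 21; favorable C(4,3)*C(3,2) = 12; P = 4/7; answer 4/7

4/7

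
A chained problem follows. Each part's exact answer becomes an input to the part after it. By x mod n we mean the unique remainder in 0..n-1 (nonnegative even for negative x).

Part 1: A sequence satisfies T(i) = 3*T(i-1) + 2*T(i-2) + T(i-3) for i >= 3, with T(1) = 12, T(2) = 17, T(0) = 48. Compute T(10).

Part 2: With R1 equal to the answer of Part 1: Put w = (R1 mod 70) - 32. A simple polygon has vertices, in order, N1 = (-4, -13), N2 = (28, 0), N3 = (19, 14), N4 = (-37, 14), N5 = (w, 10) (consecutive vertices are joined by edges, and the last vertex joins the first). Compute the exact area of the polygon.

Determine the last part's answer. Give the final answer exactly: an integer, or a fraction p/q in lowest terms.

Part 1: T(3) = 3*(17) + 2*(12) + 1*(48) = 123; iterating: T(3)=123, T(4)=415, T(5)=1508, T(6)=5477, T(7)=19862, T(8)=72048, T(9)=261345, T(10)=947993; answer 947993
Part 2: R1 = 947993; w = 21; cross terms: (-4*0 - 28*-13)=364, (28*14 - 19*0)=392, (19*14 - -37*14)=784, (-37*10 - 21*14)=-664, (21*-13 - -4*10)=-233; twice the area = |643| = 643; area = 643/2; answer 643/2

643/2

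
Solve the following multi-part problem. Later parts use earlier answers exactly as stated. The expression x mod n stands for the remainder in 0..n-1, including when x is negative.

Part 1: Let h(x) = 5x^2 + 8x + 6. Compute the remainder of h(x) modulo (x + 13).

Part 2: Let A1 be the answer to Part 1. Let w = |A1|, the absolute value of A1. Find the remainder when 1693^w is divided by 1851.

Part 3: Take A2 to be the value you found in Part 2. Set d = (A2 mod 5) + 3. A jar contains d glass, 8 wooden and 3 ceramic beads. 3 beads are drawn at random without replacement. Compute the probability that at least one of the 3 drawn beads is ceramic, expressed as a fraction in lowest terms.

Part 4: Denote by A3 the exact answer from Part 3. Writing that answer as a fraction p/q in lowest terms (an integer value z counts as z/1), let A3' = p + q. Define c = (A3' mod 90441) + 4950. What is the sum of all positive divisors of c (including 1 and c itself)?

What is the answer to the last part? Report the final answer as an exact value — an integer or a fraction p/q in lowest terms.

6936

Part 1: remainder = value at the root: 5*(-13)^2 + 8*(-13)^1 + 6 = (845) + (-104) + (6) = 747; answer 747
Part 2: A1 = 747; w = 747; squarings mod 1851: 1693^1=1693, 1693^2=901, 1693^4=1063, 1693^8=859, 1693^16=1183, 1693^32=133, 1693^64=1030, 1693^128=277, 1693^256=838, 1693^512=715; 1693^747 = 1693^1 * 1693^2 * 1693^8 * 1693^32 * 1693^64 * 1693^128 * 1693^512 = 538 (mod 1851); answer 538
Part 3: A2 = 538; d = 6; total draws C(17,3) = 680; complement C(14,3) = 364; favorable 680 - 364 = 316; P = 79/170; answer 79/170
Part 4: A3 = 79/170; threaded value p + q = 249; c = 5199; 5199 = 3 * 1733; sigma = (1 + 3) * (1 + 1733) = 4 * 1734 = 6936; answer 6936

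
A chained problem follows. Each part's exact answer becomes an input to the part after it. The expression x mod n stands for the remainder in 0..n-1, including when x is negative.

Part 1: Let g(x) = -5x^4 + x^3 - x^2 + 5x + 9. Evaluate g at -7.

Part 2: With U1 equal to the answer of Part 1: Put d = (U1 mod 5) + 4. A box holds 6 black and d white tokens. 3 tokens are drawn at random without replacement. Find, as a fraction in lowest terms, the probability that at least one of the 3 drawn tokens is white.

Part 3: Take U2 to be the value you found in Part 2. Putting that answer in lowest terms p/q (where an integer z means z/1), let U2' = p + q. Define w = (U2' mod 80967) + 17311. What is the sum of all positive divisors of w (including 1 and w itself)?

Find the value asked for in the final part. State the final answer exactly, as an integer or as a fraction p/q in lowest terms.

34720

Part 1: -5*(-7)^4 + 1*(-7)^3 - 1*(-7)^2 + 5*(-7)^1 + 9 = (-12005) + (-343) + (-49) + (-35) + (9) = -12423; answer -12423
Part 2: U1 = -12423; d = 6; total draws C(12,3) = 220; complement C(6,3) = 20; favorable 220 - 20 = 200; P = 10/11; answer 10/11
Part 3: U2 = 10/11; threaded value p + q = 21; w = 17332; 17332 = 2^2 * 7 * 619; sigma = (1 + 2 + 4) * (1 + 7) * (1 + 619) = 7 * 8 * 620 = 34720; answer 34720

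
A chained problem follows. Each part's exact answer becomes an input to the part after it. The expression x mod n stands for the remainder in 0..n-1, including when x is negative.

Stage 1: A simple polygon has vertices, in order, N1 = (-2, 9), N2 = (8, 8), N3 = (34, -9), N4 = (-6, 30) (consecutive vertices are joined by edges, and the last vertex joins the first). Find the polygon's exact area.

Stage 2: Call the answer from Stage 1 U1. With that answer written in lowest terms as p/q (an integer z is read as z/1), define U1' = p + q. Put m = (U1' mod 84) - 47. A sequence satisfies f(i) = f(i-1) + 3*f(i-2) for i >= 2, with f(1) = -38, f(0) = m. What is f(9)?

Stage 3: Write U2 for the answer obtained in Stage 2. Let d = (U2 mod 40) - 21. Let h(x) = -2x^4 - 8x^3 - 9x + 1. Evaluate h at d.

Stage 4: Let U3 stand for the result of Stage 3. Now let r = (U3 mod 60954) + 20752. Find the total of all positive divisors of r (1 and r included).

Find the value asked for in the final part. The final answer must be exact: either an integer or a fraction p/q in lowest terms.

111150

Stage 1: cross terms: (-2*8 - 8*9)=-88, (8*-9 - 34*8)=-344, (34*30 - -6*-9)=966, (-6*9 - -2*30)=6; twice the area = |540| = 540; area = 270; answer 270
Stage 2: U1 = 270; threaded value p + q = 271; m = -28; f(2) = 1*(-38) + 3*(-28) = -122; iterating: f(2)=-122, f(3)=-236, f(4)=-602, f(5)=-1310, f(6)=-3116, f(7)=-7046, f(8)=-16394, f(9)=-37532; answer -37532
Stage 3: U2 = -37532; d = 7; -2*(7)^4 - 8*(7)^3 - 9*(7)^1 + 1 = (-4802) + (-2744) + (-63) + (1) = -7608; answer -7608
Stage 4: U3 = -7608; r = 74098; 74098 = 2 * 37049; sigma = (1 + 2) * (1 + 37049) = 3 * 37050 = 111150; answer 111150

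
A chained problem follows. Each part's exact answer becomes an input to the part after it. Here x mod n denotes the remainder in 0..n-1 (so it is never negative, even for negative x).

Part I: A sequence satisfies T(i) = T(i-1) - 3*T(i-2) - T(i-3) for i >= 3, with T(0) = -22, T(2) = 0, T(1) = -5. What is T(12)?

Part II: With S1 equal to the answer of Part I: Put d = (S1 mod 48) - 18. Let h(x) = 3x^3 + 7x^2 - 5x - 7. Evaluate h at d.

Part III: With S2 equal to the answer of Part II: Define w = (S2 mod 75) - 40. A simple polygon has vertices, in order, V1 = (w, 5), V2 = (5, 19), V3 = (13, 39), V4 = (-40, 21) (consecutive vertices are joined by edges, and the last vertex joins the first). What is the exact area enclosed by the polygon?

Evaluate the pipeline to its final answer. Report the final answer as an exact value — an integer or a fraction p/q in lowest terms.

Part I: T(3) = 1*(0) - 3*(-5) - 1*(-22) = 37; iterating: T(3)=37, T(4)=42, T(5)=-69, T(6)=-232, T(7)=-67, T(8)=698, T(9)=1131, T(10)=-896, T(11)=-4987, T(12)=-3430; answer -3430
Part II: S1 = -3430; d = 8; 3*(8)^3 + 7*(8)^2 - 5*(8)^1 - 7 = (1536) + (448) + (-40) + (-7) = 1937; answer 1937
Part III: S2 = 1937; w = 22; cross terms: (22*19 - 5*5)=393, (5*39 - 13*19)=-52, (13*21 - -40*39)=1833, (-40*5 - 22*21)=-662; twice the area = |1512| = 1512; area = 756; answer 756

756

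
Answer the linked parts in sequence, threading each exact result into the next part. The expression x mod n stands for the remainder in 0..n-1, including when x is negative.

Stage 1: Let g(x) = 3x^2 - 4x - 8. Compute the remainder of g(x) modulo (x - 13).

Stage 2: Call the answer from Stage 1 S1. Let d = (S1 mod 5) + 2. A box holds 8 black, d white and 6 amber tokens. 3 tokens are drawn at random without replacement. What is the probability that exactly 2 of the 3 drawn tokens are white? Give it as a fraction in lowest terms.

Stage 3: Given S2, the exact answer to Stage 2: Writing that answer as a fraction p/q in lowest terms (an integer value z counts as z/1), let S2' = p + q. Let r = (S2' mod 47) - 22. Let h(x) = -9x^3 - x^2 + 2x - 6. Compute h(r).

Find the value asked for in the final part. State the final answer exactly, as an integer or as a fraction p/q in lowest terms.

Stage 1: remainder = value at the root: 3*(13)^2 - 4*(13)^1 - 8 = (507) + (-52) + (-8) = 447; answer 447
Stage 2: S1 = 447; d = 4; total draws C(18,3) = 816; favorable C(4,2)*C(14,1) = 84; P = 7/68; answer 7/68
Stage 3: S2 = 7/68; threaded value p + q = 75; r = 6; -9*(6)^3 - 1*(6)^2 + 2*(6)^1 - 6 = (-1944) + (-36) + (12) + (-6) = -1974; answer -1974

-1974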